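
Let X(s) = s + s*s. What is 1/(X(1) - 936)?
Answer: -1/934 ≈ -0.0010707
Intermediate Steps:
X(s) = s + s²
1/(X(1) - 936) = 1/(1*(1 + 1) - 936) = 1/(1*2 - 936) = 1/(2 - 936) = 1/(-934) = -1/934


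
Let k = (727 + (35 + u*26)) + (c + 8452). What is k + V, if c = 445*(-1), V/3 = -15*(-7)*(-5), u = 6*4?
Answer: 7818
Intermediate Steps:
u = 24
V = -1575 (V = 3*(-15*(-7)*(-5)) = 3*(105*(-5)) = 3*(-525) = -1575)
c = -445
k = 9393 (k = (727 + (35 + 24*26)) + (-445 + 8452) = (727 + (35 + 624)) + 8007 = (727 + 659) + 8007 = 1386 + 8007 = 9393)
k + V = 9393 - 1575 = 7818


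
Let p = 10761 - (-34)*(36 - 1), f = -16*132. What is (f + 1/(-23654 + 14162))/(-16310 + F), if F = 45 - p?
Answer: 20047105/267826272 ≈ 0.074851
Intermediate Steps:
f = -2112
p = 11951 (p = 10761 - (-34)*35 = 10761 - 1*(-1190) = 10761 + 1190 = 11951)
F = -11906 (F = 45 - 1*11951 = 45 - 11951 = -11906)
(f + 1/(-23654 + 14162))/(-16310 + F) = (-2112 + 1/(-23654 + 14162))/(-16310 - 11906) = (-2112 + 1/(-9492))/(-28216) = (-2112 - 1/9492)*(-1/28216) = -20047105/9492*(-1/28216) = 20047105/267826272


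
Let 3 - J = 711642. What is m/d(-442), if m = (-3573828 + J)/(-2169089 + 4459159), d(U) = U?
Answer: 4285467/1012210940 ≈ 0.0042338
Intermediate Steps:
J = -711639 (J = 3 - 1*711642 = 3 - 711642 = -711639)
m = -4285467/2290070 (m = (-3573828 - 711639)/(-2169089 + 4459159) = -4285467/2290070 ≈ -1.8713)
m/d(-442) = -4285467/2290070/(-442) = -4285467/2290070*(-1/442) = 4285467/1012210940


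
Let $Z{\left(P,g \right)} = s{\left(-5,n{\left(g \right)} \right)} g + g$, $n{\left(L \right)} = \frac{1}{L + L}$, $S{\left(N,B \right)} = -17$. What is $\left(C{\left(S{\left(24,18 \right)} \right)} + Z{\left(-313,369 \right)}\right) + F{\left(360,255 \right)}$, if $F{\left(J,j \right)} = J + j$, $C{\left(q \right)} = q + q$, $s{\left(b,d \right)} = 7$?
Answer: $3533$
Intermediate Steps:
$n{\left(L \right)} = \frac{1}{2 L}$
$C{\left(q \right)} = 2 q$
$Z{\left(P,g \right)} = 8 g$ ($Z{\left(P,g \right)} = 7 g + g = 8 g$)
$\left(C{\left(S{\left(24,18 \right)} \right)} + Z{\left(-313,369 \right)}\right) + F{\left(360,255 \right)} = \left(2 \left(-17\right) + 8 \cdot 369\right) + \left(360 + 255\right) = \left(-34 + 2952\right) + 615 = 2918 + 615 = 3533$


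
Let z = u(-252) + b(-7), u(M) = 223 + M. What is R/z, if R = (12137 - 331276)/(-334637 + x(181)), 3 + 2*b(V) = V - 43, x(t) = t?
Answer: -319139/18562308 ≈ -0.017193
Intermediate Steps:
b(V) = -23 + V/2 (b(V) = -3/2 + (V - 43)/2 = -3/2 + (-43 + V)/2 = -3/2 + (-43/2 + V/2) = -23 + V/2)
R = 319139/334456 (R = (12137 - 331276)/(-334637 + 181) = -319139/(-334456) = -319139*(-1/334456) = 319139/334456 ≈ 0.95420)
z = -111/2 (z = (223 - 252) + (-23 + (1/2)*(-7)) = -29 + (-23 - 7/2) = -29 - 53/2 = -111/2 ≈ -55.500)
R/z = 319139/(334456*(-111/2)) = (319139/334456)*(-2/111) = -319139/18562308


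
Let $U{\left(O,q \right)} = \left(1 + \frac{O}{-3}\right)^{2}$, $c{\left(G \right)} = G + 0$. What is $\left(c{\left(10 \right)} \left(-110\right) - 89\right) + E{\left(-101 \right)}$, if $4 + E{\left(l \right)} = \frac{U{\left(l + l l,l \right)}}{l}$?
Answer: $- \frac{103033846}{909} \approx -1.1335 \cdot 10^{5}$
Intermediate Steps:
$c{\left(G \right)} = G$
$U{\left(O,q \right)} = \left(1 - \frac{O}{3}\right)^{2}$ ($U{\left(O,q \right)} = \left(1 + O \left(- \frac{1}{3}\right)\right)^{2} = \left(1 - \frac{O}{3}\right)^{2}$)
$E{\left(l \right)} = -4 + \frac{\left(-3 + l + l^{2}\right)^{2}}{9 l}$ ($E{\left(l \right)} = -4 + \frac{\frac{1}{9} \left(-3 + \left(l + l l\right)\right)^{2}}{l} = -4 + \frac{\frac{1}{9} \left(-3 + \left(l + l^{2}\right)\right)^{2}}{l} = -4 + \frac{\frac{1}{9} \left(-3 + l + l^{2}\right)^{2}}{l} = -4 + \frac{\left(-3 + l + l^{2}\right)^{2}}{9 l}$)
$\left(c{\left(10 \right)} \left(-110\right) - 89\right) + E{\left(-101 \right)} = \left(10 \left(-110\right) - 89\right) + \left(-4 + \frac{\left(-3 - 101 + \left(-101\right)^{2}\right)^{2}}{9 \left(-101\right)}\right) = \left(-1100 - 89\right) + \left(-4 + \frac{1}{9} \left(- \frac{1}{101}\right) \left(-3 - 101 + 10201\right)^{2}\right) = -1189 + \left(-4 + \frac{1}{9} \left(- \frac{1}{101}\right) 10097^{2}\right) = -1189 + \left(-4 + \frac{1}{9} \left(- \frac{1}{101}\right) 101949409\right) = -1189 - \frac{101953045}{909} = - \frac{103033846}{909}$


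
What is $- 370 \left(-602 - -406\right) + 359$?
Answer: $72879$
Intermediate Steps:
$- 370 \left(-602 - -406\right) + 359 = - 370 \left(-602 + 406\right) + 359 = \left(-370\right) \left(-196\right) + 359 = 72520 + 359 = 72879$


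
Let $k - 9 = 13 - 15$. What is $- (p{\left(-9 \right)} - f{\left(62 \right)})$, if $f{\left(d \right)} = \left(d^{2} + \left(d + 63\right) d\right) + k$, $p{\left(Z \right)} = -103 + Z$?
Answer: $11713$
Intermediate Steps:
$k = 7$ ($k = 9 + \left(13 - 15\right) = 9 - 2 = 7$)
$f{\left(d \right)} = 7 + d^{2} + d \left(63 + d\right)$ ($f{\left(d \right)} = \left(d^{2} + \left(d + 63\right) d\right) + 7 = \left(d^{2} + \left(63 + d\right) d\right) + 7 = \left(d^{2} + d \left(63 + d\right)\right) + 7 = 7 + d^{2} + d \left(63 + d\right)$)
$- (p{\left(-9 \right)} - f{\left(62 \right)}) = - (\left(-103 - 9\right) - \left(7 + 2 \cdot 62^{2} + 63 \cdot 62\right)) = - (-112 - \left(7 + 2 \cdot 3844 + 3906\right)) = - (-112 - \left(7 + 7688 + 3906\right)) = - (-112 - 11601) = \left(-1\right) \left(-11713\right) = 11713$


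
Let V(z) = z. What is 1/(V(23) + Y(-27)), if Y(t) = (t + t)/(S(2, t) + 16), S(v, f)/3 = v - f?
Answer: 103/2315 ≈ 0.044492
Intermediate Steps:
S(v, f) = -3*f + 3*v (S(v, f) = 3*(v - f) = -3*f + 3*v)
Y(t) = 2*t/(22 - 3*t) (Y(t) = (t + t)/((-3*t + 3*2) + 16) = (2*t)/((-3*t + 6) + 16) = (2*t)/((6 - 3*t) + 16) = (2*t)/(22 - 3*t) = 2*t/(22 - 3*t))
1/(V(23) + Y(-27)) = 1/(23 - 2*(-27)/(-22 + 3*(-27))) = 1/(23 - 2*(-27)/(-22 - 81)) = 1/(23 - 2*(-27)/(-103)) = 1/(23 - 2*(-27)*(-1/103)) = 1/(23 - 54/103) = 1/(2315/103) = 103/2315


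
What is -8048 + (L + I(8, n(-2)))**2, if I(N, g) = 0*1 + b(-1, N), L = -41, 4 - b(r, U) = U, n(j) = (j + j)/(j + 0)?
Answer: -6023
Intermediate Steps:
n(j) = 2 (n(j) = (2*j)/j = 2)
b(r, U) = 4 - U
I(N, g) = 4 - N (I(N, g) = 0*1 + (4 - N) = 0 + (4 - N) = 4 - N)
-8048 + (L + I(8, n(-2)))**2 = -8048 + (-41 + (4 - 1*8))**2 = -8048 + (-41 + (4 - 8))**2 = -8048 + (-41 - 4)**2 = -8048 + (-45)**2 = -8048 + 2025 = -6023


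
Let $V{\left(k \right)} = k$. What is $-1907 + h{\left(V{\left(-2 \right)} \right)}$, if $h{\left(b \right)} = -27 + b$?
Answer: $-1936$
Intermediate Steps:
$-1907 + h{\left(V{\left(-2 \right)} \right)} = -1907 - 29 = -1936$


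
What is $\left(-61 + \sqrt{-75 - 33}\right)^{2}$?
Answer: $3613 - 732 i \sqrt{3} \approx 3613.0 - 1267.9 i$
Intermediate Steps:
$\left(-61 + \sqrt{-75 - 33}\right)^{2} = \left(-61 + \sqrt{-108}\right)^{2} = \left(-61 + 6 i \sqrt{3}\right)^{2}$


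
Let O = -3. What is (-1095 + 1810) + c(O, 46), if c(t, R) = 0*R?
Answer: 715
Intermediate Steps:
c(t, R) = 0
(-1095 + 1810) + c(O, 46) = (-1095 + 1810) + 0 = 715 + 0 = 715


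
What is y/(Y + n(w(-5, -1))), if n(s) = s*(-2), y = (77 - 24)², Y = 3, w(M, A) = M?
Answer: 2809/13 ≈ 216.08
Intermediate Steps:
y = 2809 (y = 53² = 2809)
n(s) = -2*s
y/(Y + n(w(-5, -1))) = 2809/(3 - 2*(-5)) = 2809/(3 + 10) = 2809/13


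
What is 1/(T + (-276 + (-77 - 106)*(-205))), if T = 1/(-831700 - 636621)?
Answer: 1468321/54678805718 ≈ 2.6854e-5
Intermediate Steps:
T = -1/1468321 (T = 1/(-1468321) = -1/1468321 ≈ -6.8105e-7)
1/(T + (-276 + (-77 - 106)*(-205))) = 1/(-1/1468321 + (-276 + (-77 - 106)*(-205))) = 1/(-1/1468321 + (-276 - 183*(-205))) = 1/(-1/1468321 + (-276 + 37515)) = 1/(-1/1468321 + 37239) = 1/(54678805718/1468321) = 1468321/54678805718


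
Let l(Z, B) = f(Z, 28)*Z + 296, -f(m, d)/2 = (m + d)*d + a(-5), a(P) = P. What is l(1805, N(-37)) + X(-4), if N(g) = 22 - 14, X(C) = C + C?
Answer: -185261302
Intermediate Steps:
X(C) = 2*C
f(m, d) = 10 - 2*d*(d + m) (f(m, d) = -2*((m + d)*d - 5) = -2*((d + m)*d - 5) = -2*(d*(d + m) - 5) = -2*(-5 + d*(d + m)) = 10 - 2*d*(d + m))
N(g) = 8
l(Z, B) = 296 + Z*(-1558 - 56*Z) (l(Z, B) = (10 - 2*28² - 2*28*Z)*Z + 296 = (10 - 2*784 - 56*Z)*Z + 296 = (10 - 1568 - 56*Z)*Z + 296 = (-1558 - 56*Z)*Z + 296 = Z*(-1558 - 56*Z) + 296 = 296 + Z*(-1558 - 56*Z))
l(1805, N(-37)) + X(-4) = (296 - 2*1805*(779 + 28*1805)) + 2*(-4) = (296 - 2*1805*(779 + 50540)) - 8 = (296 - 2*1805*51319) - 8 = (296 - 185261590) - 8 = -185261294 - 8 = -185261302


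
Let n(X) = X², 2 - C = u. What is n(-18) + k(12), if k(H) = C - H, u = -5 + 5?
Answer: 314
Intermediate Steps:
u = 0
C = 2 (C = 2 - 1*0 = 2 + 0 = 2)
k(H) = 2 - H
n(-18) + k(12) = (-18)² + (2 - 1*12) = 324 + (2 - 12) = 324 - 10 = 314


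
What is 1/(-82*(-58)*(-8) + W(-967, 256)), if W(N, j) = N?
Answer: -1/39015 ≈ -2.5631e-5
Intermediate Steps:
1/(-82*(-58)*(-8) + W(-967, 256)) = 1/(-82*(-58)*(-8) - 967) = 1/(4756*(-8) - 967) = 1/(-38048 - 967) = 1/(-39015) = -1/39015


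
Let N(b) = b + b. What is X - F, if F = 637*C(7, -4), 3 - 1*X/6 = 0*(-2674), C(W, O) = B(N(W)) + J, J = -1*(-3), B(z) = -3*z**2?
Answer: 372663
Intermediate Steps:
N(b) = 2*b
J = 3
C(W, O) = 3 - 12*W**2 (C(W, O) = -3*4*W**2 + 3 = -12*W**2 + 3 = 3 - 12*W**2)
X = 18 (X = 18 - 0*(-2674) = 18 - 6*0 = 18 + 0 = 18)
F = -372645 (F = 637*(3 - 12*7**2) = 637*(3 - 12*49) = 637*(3 - 588) = 637*(-585) = -372645)
X - F = 18 - 1*(-372645) = 18 + 372645 = 372663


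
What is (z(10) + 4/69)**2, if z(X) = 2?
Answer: 20164/4761 ≈ 4.2352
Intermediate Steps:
(z(10) + 4/69)**2 = (2 + 4/69)**2 = (142/69)**2 = 20164/4761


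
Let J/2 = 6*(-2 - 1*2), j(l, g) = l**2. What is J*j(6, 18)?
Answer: -1728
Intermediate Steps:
J = -48 (J = 2*(6*(-2 - 1*2)) = 2*(6*(-2 - 2)) = 2*(6*(-4)) = 2*(-24) = -48)
J*j(6, 18) = -48*6**2 = -48*36 = -1728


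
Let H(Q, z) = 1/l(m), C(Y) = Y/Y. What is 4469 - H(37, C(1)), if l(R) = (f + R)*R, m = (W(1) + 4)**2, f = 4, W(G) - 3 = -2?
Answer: 3240024/725 ≈ 4469.0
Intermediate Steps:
W(G) = 1 (W(G) = 3 - 2 = 1)
C(Y) = 1
m = 25 (m = (1 + 4)**2 = 5**2 = 25)
l(R) = R*(4 + R) (l(R) = (4 + R)*R = R*(4 + R))
H(Q, z) = 1/725 (H(Q, z) = 1/(25*(4 + 25)) = 1/(25*29) = 1/725)
4469 - H(37, C(1)) = 4469 - 1*1/725 = 4469 - 1/725 = 3240024/725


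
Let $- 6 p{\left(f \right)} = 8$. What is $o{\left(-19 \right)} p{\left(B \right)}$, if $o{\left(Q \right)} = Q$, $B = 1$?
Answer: $\frac{76}{3} \approx 25.333$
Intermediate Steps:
$p{\left(f \right)} = - \frac{4}{3}$ ($p{\left(f \right)} = \left(- \frac{1}{6}\right) 8 = - \frac{4}{3}$)
$o{\left(-19 \right)} p{\left(B \right)} = \left(-19\right) \left(- \frac{4}{3}\right) = \frac{76}{3}$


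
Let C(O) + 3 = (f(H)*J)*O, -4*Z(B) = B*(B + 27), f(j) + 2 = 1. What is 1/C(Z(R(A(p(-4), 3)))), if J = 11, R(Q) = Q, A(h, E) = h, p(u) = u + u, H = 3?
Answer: -1/421 ≈ -0.0023753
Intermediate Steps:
f(j) = -1 (f(j) = -2 + 1 = -1)
p(u) = 2*u
Z(B) = -B*(27 + B)/4 (Z(B) = -B*(B + 27)/4 = -B*(27 + B)/4)
C(O) = -3 - 11*O (C(O) = -3 + (-1*11)*O = -3 - 11*O)
1/C(Z(R(A(p(-4), 3)))) = 1/(-3 - (-11)*2*(-4)*(27 + 2*(-4))/4) = 1/(-3 - (-11)*(-8)*(27 - 8)/4) = 1/(-3 - (-11)*(-8)*19/4) = 1/(-3 - 11*38) = 1/(-3 - 418) = 1/(-421) = -1/421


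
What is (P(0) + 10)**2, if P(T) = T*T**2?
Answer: 100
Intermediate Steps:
P(T) = T**3
(P(0) + 10)**2 = (0**3 + 10)**2 = (0 + 10)**2 = 10**2 = 100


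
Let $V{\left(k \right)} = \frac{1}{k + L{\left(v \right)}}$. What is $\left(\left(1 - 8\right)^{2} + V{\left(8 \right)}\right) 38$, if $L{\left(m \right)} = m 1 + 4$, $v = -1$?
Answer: $\frac{20520}{11} \approx 1865.5$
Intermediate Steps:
$L{\left(m \right)} = 4 + m$ ($L{\left(m \right)} = m + 4 = 4 + m$)
$V{\left(k \right)} = \frac{1}{3 + k}$ ($V{\left(k \right)} = \frac{1}{k + \left(4 - 1\right)} = \frac{1}{k + 3} = \frac{1}{3 + k}$)
$\left(\left(1 - 8\right)^{2} + V{\left(8 \right)}\right) 38 = \left(\left(1 - 8\right)^{2} + \frac{1}{3 + 8}\right) 38 = \left(\left(1 - 8\right)^{2} + \frac{1}{11}\right) 38 = \left(\left(-7\right)^{2} + \frac{1}{11}\right) 38 = \left(49 + \frac{1}{11}\right) 38 = \frac{540}{11} \cdot 38 = \frac{20520}{11}$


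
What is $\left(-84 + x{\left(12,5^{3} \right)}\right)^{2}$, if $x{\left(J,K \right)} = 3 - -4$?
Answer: $5929$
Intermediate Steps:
$x{\left(J,K \right)} = 7$ ($x{\left(J,K \right)} = 3 + 4 = 7$)
$\left(-84 + x{\left(12,5^{3} \right)}\right)^{2} = \left(-84 + 7\right)^{2} = \left(-77\right)^{2} = 5929$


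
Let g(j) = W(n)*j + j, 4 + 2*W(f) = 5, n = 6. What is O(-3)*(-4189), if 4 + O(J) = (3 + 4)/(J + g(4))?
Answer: 20945/3 ≈ 6981.7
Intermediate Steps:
W(f) = ½ (W(f) = -2 + (½)*5 = -2 + 5/2 = ½)
g(j) = 3*j/2 (g(j) = j/2 + j = 3*j/2)
O(J) = -4 + 7/(6 + J) (O(J) = -4 + (3 + 4)/(J + (3/2)*4) = -4 + 7/(J + 6) = -4 + 7/(6 + J))
O(-3)*(-4189) = ((-17 - 4*(-3))/(6 - 3))*(-4189) = ((-17 + 12)/3)*(-4189) = ((⅓)*(-5))*(-4189) = -5/3*(-4189) = 20945/3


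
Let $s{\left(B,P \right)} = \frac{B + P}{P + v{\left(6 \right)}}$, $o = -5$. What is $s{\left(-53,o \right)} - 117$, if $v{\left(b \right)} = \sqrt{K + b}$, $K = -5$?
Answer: $- \frac{205}{2} \approx -102.5$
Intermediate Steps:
$v{\left(b \right)} = \sqrt{-5 + b}$
$s{\left(B,P \right)} = \frac{B + P}{1 + P}$ ($s{\left(B,P \right)} = \frac{B + P}{P + \sqrt{-5 + 6}} = \frac{B + P}{P + \sqrt{1}} = \frac{B + P}{P + 1} = \frac{B + P}{1 + P}$)
$s{\left(-53,o \right)} - 117 = \frac{-53 - 5}{1 - 5} - 117 = \frac{1}{-4} \left(-58\right) - 117 = \left(- \frac{1}{4}\right) \left(-58\right) - 117 = \frac{29}{2} - 117 = - \frac{205}{2}$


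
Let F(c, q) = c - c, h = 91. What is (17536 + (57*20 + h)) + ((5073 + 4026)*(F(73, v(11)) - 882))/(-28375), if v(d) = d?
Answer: 540538943/28375 ≈ 19050.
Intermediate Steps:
F(c, q) = 0
(17536 + (57*20 + h)) + ((5073 + 4026)*(F(73, v(11)) - 882))/(-28375) = (17536 + (57*20 + 91)) + ((5073 + 4026)*(0 - 882))/(-28375) = (17536 + (1140 + 91)) + (9099*(-882))*(-1/28375) = (17536 + 1231) - 8025318*(-1/28375) = 18767 + 8025318/28375 = 540538943/28375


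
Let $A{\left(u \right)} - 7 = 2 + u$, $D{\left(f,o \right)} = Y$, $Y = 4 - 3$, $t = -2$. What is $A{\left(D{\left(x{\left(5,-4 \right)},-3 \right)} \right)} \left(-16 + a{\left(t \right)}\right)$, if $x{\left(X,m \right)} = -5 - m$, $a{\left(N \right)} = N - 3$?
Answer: $-210$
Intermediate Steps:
$a{\left(N \right)} = -3 + N$ ($a{\left(N \right)} = N - 3 = -3 + N$)
$Y = 1$
$D{\left(f,o \right)} = 1$
$A{\left(u \right)} = 9 + u$ ($A{\left(u \right)} = 7 + \left(2 + u\right) = 9 + u$)
$A{\left(D{\left(x{\left(5,-4 \right)},-3 \right)} \right)} \left(-16 + a{\left(t \right)}\right) = \left(9 + 1\right) \left(-16 - 5\right) = 10 \left(-16 - 5\right) = 10 \left(-21\right) = -210$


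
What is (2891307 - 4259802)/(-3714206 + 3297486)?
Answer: 273699/83344 ≈ 3.2840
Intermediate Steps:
(2891307 - 4259802)/(-3714206 + 3297486) = -1368495/(-416720) = -1368495*(-1/416720) = 273699/83344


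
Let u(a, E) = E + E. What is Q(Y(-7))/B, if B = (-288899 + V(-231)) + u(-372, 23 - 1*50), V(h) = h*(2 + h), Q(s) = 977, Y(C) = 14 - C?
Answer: -977/236054 ≈ -0.0041389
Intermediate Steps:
u(a, E) = 2*E
B = -236054 (B = (-288899 - 231*(2 - 231)) + 2*(23 - 1*50) = (-288899 - 231*(-229)) + 2*(23 - 50) = (-288899 + 52899) + 2*(-27) = -236000 - 54 = -236054)
Q(Y(-7))/B = 977/(-236054) = 977*(-1/236054) = -977/236054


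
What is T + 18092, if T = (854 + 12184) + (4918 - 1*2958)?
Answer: 33090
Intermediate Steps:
T = 14998 (T = 13038 + (4918 - 2958) = 13038 + 1960 = 14998)
T + 18092 = 14998 + 18092 = 33090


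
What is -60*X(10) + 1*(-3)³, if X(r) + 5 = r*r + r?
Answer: -6327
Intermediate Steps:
X(r) = -5 + r + r² (X(r) = -5 + (r*r + r) = -5 + (r² + r) = -5 + (r + r²) = -5 + r + r²)
-60*X(10) + 1*(-3)³ = -60*(-5 + 10 + 10²) + 1*(-3)³ = -60*(-5 + 10 + 100) + 1*(-27) = -60*105 - 27 = -6300 - 27 = -6327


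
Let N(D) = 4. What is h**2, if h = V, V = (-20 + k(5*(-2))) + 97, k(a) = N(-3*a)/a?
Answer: 146689/25 ≈ 5867.6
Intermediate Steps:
k(a) = 4/a
V = 383/5 (V = (-20 + 4/((5*(-2)))) + 97 = (-20 + 4/(-10)) + 97 = (-20 + 4*(-1/10)) + 97 = (-20 - 2/5) + 97 = -102/5 + 97 = 383/5 ≈ 76.600)
h = 383/5 ≈ 76.600
h**2 = (383/5)**2 = 146689/25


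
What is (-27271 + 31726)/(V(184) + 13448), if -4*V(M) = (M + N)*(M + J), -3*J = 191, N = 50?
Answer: 8910/12817 ≈ 0.69517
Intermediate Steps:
J = -191/3 (J = -1/3*191 = -191/3 ≈ -63.667)
V(M) = -(50 + M)*(-191/3 + M)/4 (V(M) = -(M + 50)*(M - 191/3)/4 = -(50 + M)*(-191/3 + M)/4)
(-27271 + 31726)/(V(184) + 13448) = (-27271 + 31726)/((4775/6 - 1/4*184**2 + (41/12)*184) + 13448) = 4455/((4775/6 - 1/4*33856 + 1886/3) + 13448) = 4455/((4775/6 - 8464 + 1886/3) + 13448) = 4455/(-14079/2 + 13448) = 4455/(12817/2) = 4455*(2/12817) = 8910/12817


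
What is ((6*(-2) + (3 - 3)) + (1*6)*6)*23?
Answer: 552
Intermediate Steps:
((6*(-2) + (3 - 3)) + (1*6)*6)*23 = ((-12 + 0) + 6*6)*23 = (-12 + 36)*23 = 24*23 = 552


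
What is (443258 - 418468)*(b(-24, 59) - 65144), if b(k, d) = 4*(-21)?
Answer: -1617002120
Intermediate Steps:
b(k, d) = -84
(443258 - 418468)*(b(-24, 59) - 65144) = (443258 - 418468)*(-84 - 65144) = 24790*(-65228) = -1617002120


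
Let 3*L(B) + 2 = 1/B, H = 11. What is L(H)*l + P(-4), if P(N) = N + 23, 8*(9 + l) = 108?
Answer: 355/22 ≈ 16.136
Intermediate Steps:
l = 9/2 (l = -9 + (1/8)*108 = -9 + 27/2 = 9/2 ≈ 4.5000)
P(N) = 23 + N
L(B) = -2/3 + 1/(3*B)
L(H)*l + P(-4) = ((1/3)*(1 - 2*11)/11)*(9/2) + (23 - 4) = ((1/3)*(1/11)*(1 - 22))*(9/2) + 19 = ((1/3)*(1/11)*(-21))*(9/2) + 19 = -7/11*9/2 + 19 = -63/22 + 19 = 355/22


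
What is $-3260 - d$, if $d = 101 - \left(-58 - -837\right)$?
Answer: $-2582$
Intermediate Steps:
$d = -678$ ($d = 101 - \left(-58 + 837\right) = 101 - 779 = -678$)
$-3260 - d = -3260 - -678 = -3260 + 678 = -2582$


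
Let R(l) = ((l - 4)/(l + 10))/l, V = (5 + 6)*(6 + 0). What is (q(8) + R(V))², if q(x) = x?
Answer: 403809025/6290064 ≈ 64.198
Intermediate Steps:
V = 66 (V = 11*6 = 66)
R(l) = (-4 + l)/(l*(10 + l)) (R(l) = ((-4 + l)/(10 + l))/l = (-4 + l)/(l*(10 + l)))
(q(8) + R(V))² = (8 + (-4 + 66)/(66*(10 + 66)))² = (8 + (1/66)*62/76)² = (8 + (1/66)*(1/76)*62)² = (8 + 31/2508)² = (20095/2508)² = 403809025/6290064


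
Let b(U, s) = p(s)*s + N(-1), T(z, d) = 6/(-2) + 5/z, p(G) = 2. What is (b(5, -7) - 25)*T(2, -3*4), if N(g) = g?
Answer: 20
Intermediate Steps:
T(z, d) = -3 + 5/z (T(z, d) = 6*(-1/2) + 5/z = -3 + 5/z)
b(U, s) = -1 + 2*s (b(U, s) = 2*s - 1 = -1 + 2*s)
(b(5, -7) - 25)*T(2, -3*4) = ((-1 + 2*(-7)) - 25)*(-3 + 5/2) = ((-1 - 14) - 25)*(-3 + 5*(1/2)) = (-15 - 25)*(-3 + 5/2) = -40*(-1/2) = 20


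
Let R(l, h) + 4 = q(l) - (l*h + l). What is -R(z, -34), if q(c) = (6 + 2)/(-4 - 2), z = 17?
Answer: -1667/3 ≈ -555.67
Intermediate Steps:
q(c) = -4/3 (q(c) = 8/(-6) = 8*(-⅙) = -4/3)
R(l, h) = -16/3 - l - h*l (R(l, h) = -4 + (-4/3 - (l*h + l)) = -4 + (-4/3 - (h*l + l)) = -4 + (-4/3 - (l + h*l)) = -4 + (-4/3 + (-l - h*l)) = -4 + (-4/3 - l - h*l) = -16/3 - l - h*l)
-R(z, -34) = -(-16/3 - 1*17 - 1*(-34)*17) = -(-16/3 - 17 + 578) = -1*1667/3 = -1667/3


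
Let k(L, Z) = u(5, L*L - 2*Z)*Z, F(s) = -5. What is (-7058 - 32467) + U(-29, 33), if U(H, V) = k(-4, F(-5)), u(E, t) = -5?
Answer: -39500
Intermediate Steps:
k(L, Z) = -5*Z
U(H, V) = 25 (U(H, V) = -5*(-5) = 25)
(-7058 - 32467) + U(-29, 33) = (-7058 - 32467) + 25 = -39525 + 25 = -39500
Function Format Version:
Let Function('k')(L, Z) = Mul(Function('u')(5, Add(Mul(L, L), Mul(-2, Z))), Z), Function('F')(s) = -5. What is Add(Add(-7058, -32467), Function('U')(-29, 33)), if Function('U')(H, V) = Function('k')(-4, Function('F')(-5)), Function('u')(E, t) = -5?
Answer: -39500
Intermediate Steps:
Function('k')(L, Z) = Mul(-5, Z)
Function('U')(H, V) = 25 (Function('U')(H, V) = Mul(-5, -5) = 25)
Add(Add(-7058, -32467), Function('U')(-29, 33)) = Add(Add(-7058, -32467), 25) = Add(-39525, 25) = -39500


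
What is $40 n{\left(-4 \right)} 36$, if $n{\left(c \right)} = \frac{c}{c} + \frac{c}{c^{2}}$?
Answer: $1080$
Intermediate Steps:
$n{\left(c \right)} = 1 + \frac{1}{c}$ ($n{\left(c \right)} = 1 + \frac{c}{c^{2}} = 1 + \frac{1}{c}$)
$40 n{\left(-4 \right)} 36 = 40 \frac{1 - 4}{-4} \cdot 36 = 40 \left(\left(- \frac{1}{4}\right) \left(-3\right)\right) 36 = 40 \cdot \frac{3}{4} \cdot 36 = 30 \cdot 36 = 1080$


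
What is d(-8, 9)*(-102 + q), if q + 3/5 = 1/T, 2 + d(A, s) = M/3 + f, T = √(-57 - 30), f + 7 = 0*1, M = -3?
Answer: 1026 + 10*I*√87/87 ≈ 1026.0 + 1.0721*I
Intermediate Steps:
f = -7 (f = -7 + 0*1 = -7 + 0 = -7)
T = I*√87 (T = √(-87) = I*√87 ≈ 9.3274*I)
d(A, s) = -10 (d(A, s) = -2 + (-3/3 - 7) = -2 + (-3*⅓ - 7) = -2 + (-1 - 7) = -2 - 8 = -10)
q = -⅗ - I*√87/87 (q = -⅗ + 1/(I*√87) = -⅗ - I*√87/87 ≈ -0.6 - 0.10721*I)
d(-8, 9)*(-102 + q) = -10*(-102 + (-⅗ - I*√87/87)) = -10*(-513/5 - I*√87/87) = 1026 + 10*I*√87/87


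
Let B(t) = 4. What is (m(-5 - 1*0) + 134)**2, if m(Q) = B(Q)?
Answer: 19044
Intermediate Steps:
m(Q) = 4
(m(-5 - 1*0) + 134)**2 = (4 + 134)**2 = 138**2 = 19044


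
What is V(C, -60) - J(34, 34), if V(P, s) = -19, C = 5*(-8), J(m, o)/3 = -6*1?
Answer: -1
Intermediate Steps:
J(m, o) = -18 (J(m, o) = 3*(-6*1) = 3*(-6) = -18)
C = -40
V(C, -60) - J(34, 34) = -19 - 1*(-18) = -19 + 18 = -1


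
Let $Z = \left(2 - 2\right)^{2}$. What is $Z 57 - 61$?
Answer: $-61$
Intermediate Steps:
$Z = 0$ ($Z = \left(2 - 2\right)^{2} = 0^{2} = 0$)
$Z 57 - 61 = 0 \cdot 57 - 61 = 0 + \left(-61 + 0\right) = 0 - 61 = -61$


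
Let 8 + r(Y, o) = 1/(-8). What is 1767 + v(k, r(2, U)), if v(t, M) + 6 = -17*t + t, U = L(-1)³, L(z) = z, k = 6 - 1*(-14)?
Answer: 1441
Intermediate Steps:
k = 20 (k = 6 + 14 = 20)
U = -1 (U = (-1)³ = -1)
r(Y, o) = -65/8 (r(Y, o) = -8 + 1/(-8) = -8 - ⅛ = -65/8)
v(t, M) = -6 - 16*t (v(t, M) = -6 + (-17*t + t) = -6 - 16*t)
1767 + v(k, r(2, U)) = 1767 + (-6 - 16*20) = 1767 + (-6 - 320) = 1767 - 326 = 1441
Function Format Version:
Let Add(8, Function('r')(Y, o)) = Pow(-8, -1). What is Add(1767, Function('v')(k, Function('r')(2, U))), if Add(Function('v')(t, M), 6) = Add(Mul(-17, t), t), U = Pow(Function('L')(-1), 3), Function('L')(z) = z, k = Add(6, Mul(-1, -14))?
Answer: 1441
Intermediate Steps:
k = 20 (k = Add(6, 14) = 20)
U = -1 (U = Pow(-1, 3) = -1)
Function('r')(Y, o) = Rational(-65, 8) (Function('r')(Y, o) = Add(-8, Pow(-8, -1)) = Add(-8, Rational(-1, 8)) = Rational(-65, 8))
Function('v')(t, M) = Add(-6, Mul(-16, t)) (Function('v')(t, M) = Add(-6, Add(Mul(-17, t), t)) = Add(-6, Mul(-16, t)))
Add(1767, Function('v')(k, Function('r')(2, U))) = Add(1767, Add(-6, Mul(-16, 20))) = Add(1767, Add(-6, -320)) = Add(1767, -326) = 1441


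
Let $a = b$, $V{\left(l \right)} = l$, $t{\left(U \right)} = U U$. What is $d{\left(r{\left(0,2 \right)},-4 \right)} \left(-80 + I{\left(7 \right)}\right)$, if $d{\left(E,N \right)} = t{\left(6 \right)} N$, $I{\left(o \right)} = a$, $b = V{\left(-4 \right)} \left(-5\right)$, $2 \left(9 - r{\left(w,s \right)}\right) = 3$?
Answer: $8640$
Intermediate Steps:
$t{\left(U \right)} = U^{2}$
$r{\left(w,s \right)} = \frac{15}{2}$ ($r{\left(w,s \right)} = 9 - \frac{3}{2} = \frac{15}{2}$)
$b = 20$ ($b = \left(-4\right) \left(-5\right) = 20$)
$a = 20$
$I{\left(o \right)} = 20$
$d{\left(E,N \right)} = 36 N$ ($d{\left(E,N \right)} = 6^{2} N = 36 N$)
$d{\left(r{\left(0,2 \right)},-4 \right)} \left(-80 + I{\left(7 \right)}\right) = 36 \left(-4\right) \left(-80 + 20\right) = \left(-144\right) \left(-60\right) = 8640$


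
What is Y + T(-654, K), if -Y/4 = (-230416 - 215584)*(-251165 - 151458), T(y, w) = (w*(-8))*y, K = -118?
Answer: -718280049376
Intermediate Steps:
T(y, w) = -8*w*y (T(y, w) = (-8*w)*y = -8*w*y)
Y = -718279432000 (Y = -4*(-230416 - 215584)*(-251165 - 151458) = -(-1784000)*(-402623) = -4*179569858000 = -718279432000)
Y + T(-654, K) = -718279432000 - 8*(-118)*(-654) = -718279432000 - 617376 = -718280049376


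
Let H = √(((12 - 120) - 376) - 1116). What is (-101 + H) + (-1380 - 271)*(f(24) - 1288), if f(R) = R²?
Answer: 1175411 + 40*I ≈ 1.1754e+6 + 40.0*I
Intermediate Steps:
H = 40*I (H = √((-108 - 376) - 1116) = √(-484 - 1116) = √(-1600) = 40*I ≈ 40.0*I)
(-101 + H) + (-1380 - 271)*(f(24) - 1288) = (-101 + 40*I) + (-1380 - 271)*(24² - 1288) = (-101 + 40*I) - 1651*(576 - 1288) = (-101 + 40*I) - 1651*(-712) = (-101 + 40*I) + 1175512 = 1175411 + 40*I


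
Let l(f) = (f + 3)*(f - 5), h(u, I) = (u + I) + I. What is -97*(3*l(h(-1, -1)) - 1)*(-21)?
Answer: -2037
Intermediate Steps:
h(u, I) = u + 2*I (h(u, I) = (I + u) + I = u + 2*I)
l(f) = (-5 + f)*(3 + f) (l(f) = (3 + f)*(-5 + f) = (-5 + f)*(3 + f))
-97*(3*l(h(-1, -1)) - 1)*(-21) = -97*(3*(-15 + (-1 + 2*(-1))² - 2*(-1 + 2*(-1))) - 1)*(-21) = -97*(3*(-15 + (-1 - 2)² - 2*(-1 - 2)) - 1)*(-21) = -97*(3*(-15 + (-3)² - 2*(-3)) - 1)*(-21) = -97*(3*(-15 + 9 + 6) - 1)*(-21) = -97*(3*0 - 1)*(-21) = -97*(0 - 1)*(-21) = -97*(-1)*(-21) = 97*(-21) = -2037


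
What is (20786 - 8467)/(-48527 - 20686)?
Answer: -12319/69213 ≈ -0.17799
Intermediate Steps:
(20786 - 8467)/(-48527 - 20686) = 12319/(-69213) = 12319*(-1/69213) = -12319/69213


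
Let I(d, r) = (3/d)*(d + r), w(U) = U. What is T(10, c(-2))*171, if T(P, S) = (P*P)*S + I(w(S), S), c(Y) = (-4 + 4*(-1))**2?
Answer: 1095426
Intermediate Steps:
c(Y) = 64 (c(Y) = (-4 - 4)**2 = (-8)**2 = 64)
I(d, r) = 3*(d + r)/d
T(P, S) = 6 + S*P**2 (T(P, S) = (P*P)*S + (3 + 3*S/S) = P**2*S + (3 + 3) = S*P**2 + 6 = 6 + S*P**2)
T(10, c(-2))*171 = (6 + 64*10**2)*171 = (6 + 64*100)*171 = (6 + 6400)*171 = 6406*171 = 1095426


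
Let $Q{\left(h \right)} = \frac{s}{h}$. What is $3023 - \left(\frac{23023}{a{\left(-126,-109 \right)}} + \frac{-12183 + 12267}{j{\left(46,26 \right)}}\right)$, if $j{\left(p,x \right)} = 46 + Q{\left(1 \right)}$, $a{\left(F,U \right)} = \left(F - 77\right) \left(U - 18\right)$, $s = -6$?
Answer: $\frac{111226857}{36830} \approx 3020.0$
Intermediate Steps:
$a{\left(F,U \right)} = \left(-77 + F\right) \left(-18 + U\right)$
$Q{\left(h \right)} = - \frac{6}{h}$
$j{\left(p,x \right)} = 40$ ($j{\left(p,x \right)} = 46 - \frac{6}{1} = 46 - 6 = 40$)
$3023 - \left(\frac{23023}{a{\left(-126,-109 \right)}} + \frac{-12183 + 12267}{j{\left(46,26 \right)}}\right) = 3023 - \left(\frac{23023}{1386 - -8393 - -2268 - -13734} + \frac{-12183 + 12267}{40}\right) = 3023 - \left(\frac{23023}{1386 + 8393 + 2268 + 13734} + 84 \cdot \frac{1}{40}\right) = 3023 - \left(\frac{23023}{25781} + \frac{21}{10}\right) = 3023 - \left(23023 \cdot \frac{1}{25781} + \frac{21}{10}\right) = 3023 - \left(\frac{3289}{3683} + \frac{21}{10}\right) = 3023 - \frac{110233}{36830} = \frac{111226857}{36830}$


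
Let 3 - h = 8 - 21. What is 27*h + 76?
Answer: 508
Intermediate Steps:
h = 16 (h = 3 - (8 - 21) = 3 - 1*(-13) = 3 + 13 = 16)
27*h + 76 = 27*16 + 76 = 432 + 76 = 508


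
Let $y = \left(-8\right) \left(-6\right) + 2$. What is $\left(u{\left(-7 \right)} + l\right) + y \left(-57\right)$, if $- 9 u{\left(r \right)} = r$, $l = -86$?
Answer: $- \frac{26417}{9} \approx -2935.2$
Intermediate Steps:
$u{\left(r \right)} = - \frac{r}{9}$
$y = 50$ ($y = 48 + 2 = 50$)
$\left(u{\left(-7 \right)} + l\right) + y \left(-57\right) = \left(\left(- \frac{1}{9}\right) \left(-7\right) - 86\right) + 50 \left(-57\right) = \left(\frac{7}{9} - 86\right) - 2850 = - \frac{767}{9} - 2850 = - \frac{26417}{9}$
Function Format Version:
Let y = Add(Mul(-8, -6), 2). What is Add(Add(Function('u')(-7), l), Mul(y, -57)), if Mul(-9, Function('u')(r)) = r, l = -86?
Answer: Rational(-26417, 9) ≈ -2935.2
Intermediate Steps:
Function('u')(r) = Mul(Rational(-1, 9), r)
y = 50 (y = Add(48, 2) = 50)
Add(Add(Function('u')(-7), l), Mul(y, -57)) = Add(Add(Mul(Rational(-1, 9), -7), -86), Mul(50, -57)) = Add(Add(Rational(7, 9), -86), -2850) = Add(Rational(-767, 9), -2850) = Rational(-26417, 9)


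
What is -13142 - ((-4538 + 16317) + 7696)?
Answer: -32617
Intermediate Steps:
-13142 - ((-4538 + 16317) + 7696) = -13142 - (11779 + 7696) = -13142 - 1*19475 = -13142 - 19475 = -32617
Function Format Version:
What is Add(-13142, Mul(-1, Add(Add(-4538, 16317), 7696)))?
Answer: -32617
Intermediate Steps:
Add(-13142, Mul(-1, Add(Add(-4538, 16317), 7696))) = Add(-13142, Mul(-1, Add(11779, 7696))) = Add(-13142, Mul(-1, 19475)) = Add(-13142, -19475) = -32617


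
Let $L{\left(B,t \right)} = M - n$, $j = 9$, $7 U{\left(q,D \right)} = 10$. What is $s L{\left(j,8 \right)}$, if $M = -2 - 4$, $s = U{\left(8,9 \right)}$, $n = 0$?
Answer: $- \frac{60}{7} \approx -8.5714$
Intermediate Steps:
$U{\left(q,D \right)} = \frac{10}{7}$ ($U{\left(q,D \right)} = \frac{1}{7} \cdot 10 = \frac{10}{7}$)
$s = \frac{10}{7} \approx 1.4286$
$M = -6$
$L{\left(B,t \right)} = -6$ ($L{\left(B,t \right)} = -6 - 0 = -6 + 0 = -6$)
$s L{\left(j,8 \right)} = \frac{10}{7} \left(-6\right) = - \frac{60}{7}$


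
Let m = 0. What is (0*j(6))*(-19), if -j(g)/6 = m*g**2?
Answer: 0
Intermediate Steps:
j(g) = 0 (j(g) = -0*g**2 = -6*0 = 0)
(0*j(6))*(-19) = (0*0)*(-19) = 0*(-19) = 0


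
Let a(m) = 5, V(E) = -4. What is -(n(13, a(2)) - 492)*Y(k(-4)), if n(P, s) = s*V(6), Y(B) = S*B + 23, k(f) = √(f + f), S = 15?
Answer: 11776 + 15360*I*√2 ≈ 11776.0 + 21722.0*I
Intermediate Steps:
k(f) = √2*√f (k(f) = √(2*f) = √2*√f)
Y(B) = 23 + 15*B (Y(B) = 15*B + 23 = 23 + 15*B)
n(P, s) = -4*s (n(P, s) = s*(-4) = -4*s)
-(n(13, a(2)) - 492)*Y(k(-4)) = -(-4*5 - 492)*(23 + 15*(√2*√(-4))) = -(-20 - 492)*(23 + 15*(√2*(2*I))) = -(-512)*(23 + 15*(2*I*√2)) = -(-512)*(23 + 30*I*√2) = -(-11776 - 15360*I*√2) = 11776 + 15360*I*√2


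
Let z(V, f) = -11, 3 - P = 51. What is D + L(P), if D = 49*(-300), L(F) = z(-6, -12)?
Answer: -14711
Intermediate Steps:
P = -48 (P = 3 - 1*51 = 3 - 51 = -48)
L(F) = -11
D = -14700
D + L(P) = -14700 - 11 = -14711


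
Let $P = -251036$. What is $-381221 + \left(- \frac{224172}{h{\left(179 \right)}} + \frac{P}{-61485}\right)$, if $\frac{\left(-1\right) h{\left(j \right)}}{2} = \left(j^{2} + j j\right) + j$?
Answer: $- \frac{1506214536809179}{3951087585} \approx -3.8122 \cdot 10^{5}$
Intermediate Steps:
$h{\left(j \right)} = - 4 j^{2} - 2 j$ ($h{\left(j \right)} = - 2 \left(\left(j^{2} + j j\right) + j\right) = - 2 \left(\left(j^{2} + j^{2}\right) + j\right) = - 2 \left(2 j^{2} + j\right) = - 2 \left(j + 2 j^{2}\right) = - 4 j^{2} - 2 j$)
$-381221 + \left(- \frac{224172}{h{\left(179 \right)}} + \frac{P}{-61485}\right) = -381221 - \left(- \frac{251036}{61485} + 224172 \left(- \frac{1}{358 \left(1 + 2 \cdot 179\right)}\right)\right) = -381221 - \left(- \frac{251036}{61485} + \frac{224172}{\left(-2\right) 179 \left(1 + 358\right)}\right) = -381221 + \left(- \frac{224172}{\left(-2\right) 179 \cdot 359} + \frac{251036}{61485}\right) = -381221 + \left(- \frac{224172}{-128522} + \frac{251036}{61485}\right) = -381221 + \left(\left(-224172\right) \left(- \frac{1}{128522}\right) + \frac{251036}{61485}\right) = -381221 + \left(\frac{112086}{64261} + \frac{251036}{61485}\right) = -381221 + \frac{23023432106}{3951087585} = - \frac{1506214536809179}{3951087585}$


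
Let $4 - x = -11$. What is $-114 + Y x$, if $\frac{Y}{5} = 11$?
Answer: $711$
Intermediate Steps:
$x = 15$ ($x = 4 - -11 = 4 + 11 = 15$)
$Y = 55$ ($Y = 5 \cdot 11 = 55$)
$-114 + Y x = -114 + 55 \cdot 15 = -114 + 825 = 711$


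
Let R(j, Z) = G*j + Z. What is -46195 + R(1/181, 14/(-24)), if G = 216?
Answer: -100334215/2172 ≈ -46194.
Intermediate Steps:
R(j, Z) = Z + 216*j (R(j, Z) = 216*j + Z = Z + 216*j)
-46195 + R(1/181, 14/(-24)) = -46195 + (14/(-24) + 216/181) = -46195 + (14*(-1/24) + 216*(1/181)) = -46195 + (-7/12 + 216/181) = -46195 + 1325/2172 = -100334215/2172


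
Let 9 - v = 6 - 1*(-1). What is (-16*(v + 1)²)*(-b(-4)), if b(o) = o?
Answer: -576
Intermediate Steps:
v = 2 (v = 9 - (6 - 1*(-1)) = 9 - (6 + 1) = 9 - 1*7 = 9 - 7 = 2)
(-16*(v + 1)²)*(-b(-4)) = (-16*(2 + 1)²)*(-1*(-4)) = -16*3²*4 = -16*9*4 = -144*4 = -576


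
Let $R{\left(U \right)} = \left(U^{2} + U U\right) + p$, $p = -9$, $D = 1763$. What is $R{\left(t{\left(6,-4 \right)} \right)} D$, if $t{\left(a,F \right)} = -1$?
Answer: $-12341$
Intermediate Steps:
$R{\left(U \right)} = -9 + 2 U^{2}$ ($R{\left(U \right)} = \left(U^{2} + U U\right) - 9 = \left(U^{2} + U^{2}\right) - 9 = 2 U^{2} - 9 = -9 + 2 U^{2}$)
$R{\left(t{\left(6,-4 \right)} \right)} D = \left(-9 + 2 \left(-1\right)^{2}\right) 1763 = \left(-9 + 2 \cdot 1\right) 1763 = \left(-9 + 2\right) 1763 = \left(-7\right) 1763 = -12341$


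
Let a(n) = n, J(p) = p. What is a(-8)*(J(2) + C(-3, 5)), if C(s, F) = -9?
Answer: 56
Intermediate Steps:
a(-8)*(J(2) + C(-3, 5)) = -8*(2 - 9) = -8*(-7) = 56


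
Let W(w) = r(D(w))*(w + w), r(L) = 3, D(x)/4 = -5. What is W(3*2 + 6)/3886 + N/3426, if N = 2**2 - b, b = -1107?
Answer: 2282009/6656718 ≈ 0.34281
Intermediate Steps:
D(x) = -20 (D(x) = 4*(-5) = -20)
N = 1111 (N = 2**2 - 1*(-1107) = 4 + 1107 = 1111)
W(w) = 6*w (W(w) = 3*(w + w) = 3*(2*w) = 6*w)
W(3*2 + 6)/3886 + N/3426 = (6*(3*2 + 6))/3886 + 1111/3426 = (6*(6 + 6))*(1/3886) + 1111*(1/3426) = (6*12)*(1/3886) + 1111/3426 = 72*(1/3886) + 1111/3426 = 36/1943 + 1111/3426 = 2282009/6656718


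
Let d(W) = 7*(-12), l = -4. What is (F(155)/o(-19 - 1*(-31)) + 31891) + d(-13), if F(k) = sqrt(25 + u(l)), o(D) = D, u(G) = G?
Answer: 31807 + sqrt(21)/12 ≈ 31807.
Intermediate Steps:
d(W) = -84
F(k) = sqrt(21) (F(k) = sqrt(25 - 4) = sqrt(21))
(F(155)/o(-19 - 1*(-31)) + 31891) + d(-13) = (sqrt(21)/(-19 - 1*(-31)) + 31891) - 84 = (sqrt(21)/(-19 + 31) + 31891) - 84 = (sqrt(21)/12 + 31891) - 84 = (31891 + sqrt(21)/12) - 84 = 31807 + sqrt(21)/12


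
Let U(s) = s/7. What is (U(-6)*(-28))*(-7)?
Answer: -168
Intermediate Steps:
U(s) = s/7 (U(s) = s*(⅐) = s/7)
(U(-6)*(-28))*(-7) = (((⅐)*(-6))*(-28))*(-7) = -6/7*(-28)*(-7) = 24*(-7) = -168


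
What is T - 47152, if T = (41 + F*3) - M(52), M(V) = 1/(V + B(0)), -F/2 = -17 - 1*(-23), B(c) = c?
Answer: -2451645/52 ≈ -47147.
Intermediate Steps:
F = -12 (F = -2*(-17 - 1*(-23)) = -2*(-17 + 23) = -2*6 = -12)
M(V) = 1/V (M(V) = 1/(V + 0) = 1/V)
T = 259/52 (T = (41 - 12*3) - 1/52 = (41 - 36) - 1*1/52 = 5 - 1/52 = 259/52 ≈ 4.9808)
T - 47152 = 259/52 - 47152 = -2451645/52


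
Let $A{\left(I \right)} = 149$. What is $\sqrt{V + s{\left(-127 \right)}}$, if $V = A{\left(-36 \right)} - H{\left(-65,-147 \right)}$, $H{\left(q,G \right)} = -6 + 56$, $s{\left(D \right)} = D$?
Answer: $2 i \sqrt{7} \approx 5.2915 i$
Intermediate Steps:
$H{\left(q,G \right)} = 50$
$V = 99$ ($V = 149 - 50 = 99$)
$\sqrt{V + s{\left(-127 \right)}} = \sqrt{99 - 127} = \sqrt{-28} = 2 i \sqrt{7}$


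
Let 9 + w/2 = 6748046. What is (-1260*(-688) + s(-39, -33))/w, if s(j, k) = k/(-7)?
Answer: 6068193/94472518 ≈ 0.064232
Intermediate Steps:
s(j, k) = -k/7 (s(j, k) = k*(-1/7) = -k/7)
w = 13496074 (w = -18 + 2*6748046 = -18 + 13496092 = 13496074)
(-1260*(-688) + s(-39, -33))/w = (-1260*(-688) - 1/7*(-33))/13496074 = (866880 + 33/7)*(1/13496074) = (6068193/7)*(1/13496074) = 6068193/94472518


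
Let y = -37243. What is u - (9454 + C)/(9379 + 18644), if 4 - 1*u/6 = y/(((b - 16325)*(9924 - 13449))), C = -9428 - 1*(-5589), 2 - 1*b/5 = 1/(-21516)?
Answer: 275132682762912473/11558489982783375 ≈ 23.804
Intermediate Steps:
b = 215165/21516 (b = 10 - 5/(-21516) = 10 - 5*(-1/21516) = 10 + 5/21516 = 215165/21516 ≈ 10.000)
C = -3839 (C = -9428 + 5589 = -3839)
u = 9900748327776/412464403625 (u = 24 - (-223458)/((215165/21516 - 16325)*(9924 - 13449)) = 24 - (-223458)/((-351033535/21516*(-3525))) = 24 - (-223458)/412464403625/7172 = 24 - (-223458)*7172/412464403625 = 24 - 6*(-267106796/412464403625) = 24 + 1602640776/412464403625 = 9900748327776/412464403625 ≈ 24.004)
u - (9454 + C)/(9379 + 18644) = 9900748327776/412464403625 - (9454 - 3839)/(9379 + 18644) = 9900748327776/412464403625 - 5615/28023 = 275132682762912473/11558489982783375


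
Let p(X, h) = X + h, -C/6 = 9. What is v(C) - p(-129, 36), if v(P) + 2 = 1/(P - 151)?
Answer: 18654/205 ≈ 90.995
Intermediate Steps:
C = -54 (C = -6*9 = -54)
v(P) = -2 + 1/(-151 + P) (v(P) = -2 + 1/(P - 151) = -2 + 1/(-151 + P))
v(C) - p(-129, 36) = (303 - 2*(-54))/(-151 - 54) - (-129 + 36) = (303 + 108)/(-205) - 1*(-93) = -1/205*411 + 93 = -411/205 + 93 = 18654/205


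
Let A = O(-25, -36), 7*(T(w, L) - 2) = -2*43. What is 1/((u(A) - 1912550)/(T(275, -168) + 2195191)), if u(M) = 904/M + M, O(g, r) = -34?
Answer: -52245301/45520132 ≈ -1.1477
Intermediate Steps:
T(w, L) = -72/7 (T(w, L) = 2 + (-2*43)/7 = 2 + (⅐)*(-86) = 2 - 86/7 = -72/7)
A = -34
u(M) = M + 904/M
1/((u(A) - 1912550)/(T(275, -168) + 2195191)) = 1/(((-34 + 904/(-34)) - 1912550)/(-72/7 + 2195191)) = 1/(((-34 + 904*(-1/34)) - 1912550)/(15366265/7)) = 1/(((-34 - 452/17) - 1912550)*(7/15366265)) = 1/((-1030/17 - 1912550)*(7/15366265)) = 1/(-32514380/17*7/15366265) = 1/(-45520132/52245301) = -52245301/45520132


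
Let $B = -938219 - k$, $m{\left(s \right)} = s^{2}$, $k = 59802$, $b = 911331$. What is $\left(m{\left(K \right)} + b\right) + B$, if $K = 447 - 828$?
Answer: $58471$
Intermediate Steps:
$K = -381$ ($K = 447 - 828 = -381$)
$B = -998021$ ($B = -938219 - 59802 = -998021$)
$\left(m{\left(K \right)} + b\right) + B = \left(\left(-381\right)^{2} + 911331\right) - 998021 = \left(145161 + 911331\right) - 998021 = 1056492 - 998021 = 58471$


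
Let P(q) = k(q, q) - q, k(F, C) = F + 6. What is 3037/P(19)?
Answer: 3037/6 ≈ 506.17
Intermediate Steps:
k(F, C) = 6 + F
P(q) = 6 (P(q) = (6 + q) - q = 6)
3037/P(19) = 3037/6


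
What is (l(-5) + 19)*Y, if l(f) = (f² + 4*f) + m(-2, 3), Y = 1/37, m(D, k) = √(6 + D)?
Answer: 26/37 ≈ 0.70270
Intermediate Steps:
Y = 1/37 ≈ 0.027027
l(f) = 2 + f² + 4*f (l(f) = (f² + 4*f) + √(6 - 2) = (f² + 4*f) + √4 = (f² + 4*f) + 2 = 2 + f² + 4*f)
(l(-5) + 19)*Y = ((2 + (-5)² + 4*(-5)) + 19)*(1/37) = ((2 + 25 - 20) + 19)*(1/37) = (7 + 19)*(1/37) = 26*(1/37) = 26/37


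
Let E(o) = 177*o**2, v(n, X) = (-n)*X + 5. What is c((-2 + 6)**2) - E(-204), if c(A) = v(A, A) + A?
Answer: -7366267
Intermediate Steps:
v(n, X) = 5 - X*n (v(n, X) = -X*n + 5 = 5 - X*n)
c(A) = 5 + A - A**2 (c(A) = (5 - A*A) + A = (5 - A**2) + A = 5 + A - A**2)
c((-2 + 6)**2) - E(-204) = (5 + (-2 + 6)**2 - ((-2 + 6)**2)**2) - 177*(-204)**2 = (5 + 4**2 - (4**2)**2) - 177*41616 = (5 + 16 - 1*16**2) - 1*7366032 = (5 + 16 - 1*256) - 7366032 = (5 + 16 - 256) - 7366032 = -235 - 7366032 = -7366267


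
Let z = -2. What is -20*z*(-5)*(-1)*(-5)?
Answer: -1000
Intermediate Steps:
-20*z*(-5)*(-1)*(-5) = -20*(-2*(-5))*(-1)*(-5) = -200*(-1)*(-5) = -20*(-10)*(-5) = 200*(-5) = -1000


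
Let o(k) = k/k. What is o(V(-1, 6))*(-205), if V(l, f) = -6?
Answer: -205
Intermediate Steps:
o(k) = 1
o(V(-1, 6))*(-205) = 1*(-205) = -205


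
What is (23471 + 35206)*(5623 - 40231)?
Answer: -2030693616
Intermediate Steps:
(23471 + 35206)*(5623 - 40231) = 58677*(-34608) = -2030693616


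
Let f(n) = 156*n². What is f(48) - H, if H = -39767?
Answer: 399191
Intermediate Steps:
f(48) - H = 156*48² - 1*(-39767) = 156*2304 + 39767 = 359424 + 39767 = 399191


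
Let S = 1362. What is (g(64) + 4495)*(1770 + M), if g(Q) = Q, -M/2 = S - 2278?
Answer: 16421518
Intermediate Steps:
M = 1832 (M = -2*(1362 - 2278) = -2*(-916) = 1832)
(g(64) + 4495)*(1770 + M) = (64 + 4495)*(1770 + 1832) = 4559*3602 = 16421518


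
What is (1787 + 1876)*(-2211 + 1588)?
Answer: -2282049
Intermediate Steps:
(1787 + 1876)*(-2211 + 1588) = 3663*(-623) = -2282049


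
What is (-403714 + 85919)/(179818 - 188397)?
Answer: 317795/8579 ≈ 37.043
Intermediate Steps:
(-403714 + 85919)/(179818 - 188397) = -317795/(-8579) = -317795*(-1/8579) = 317795/8579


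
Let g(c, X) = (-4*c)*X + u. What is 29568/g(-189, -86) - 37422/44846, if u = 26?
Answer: -939515577/728635385 ≈ -1.2894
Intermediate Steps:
g(c, X) = 26 - 4*X*c (g(c, X) = (-4*c)*X + 26 = -4*X*c + 26 = 26 - 4*X*c)
29568/g(-189, -86) - 37422/44846 = 29568/(26 - 4*(-86)*(-189)) - 37422/44846 = 29568/(26 - 65016) - 37422*1/44846 = 29568/(-64990) - 18711/22423 = 29568*(-1/64990) - 18711/22423 = -14784/32495 - 18711/22423 = -939515577/728635385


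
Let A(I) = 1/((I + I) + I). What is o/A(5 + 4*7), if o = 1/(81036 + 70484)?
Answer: 99/151520 ≈ 0.00065338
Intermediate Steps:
A(I) = 1/(3*I) (A(I) = 1/(2*I + I) = 1/(3*I))
o = 1/151520 ≈ 6.5998e-6
o/A(5 + 4*7) = 1/(151520*((1/(3*(5 + 4*7))))) = 1/(151520*((1/(3*(5 + 28))))) = 1/(151520*(((1/3)/33))) = 1/(151520*(((1/3)*(1/33)))) = 1/(151520*(1/99)) = (1/151520)*99 = 99/151520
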